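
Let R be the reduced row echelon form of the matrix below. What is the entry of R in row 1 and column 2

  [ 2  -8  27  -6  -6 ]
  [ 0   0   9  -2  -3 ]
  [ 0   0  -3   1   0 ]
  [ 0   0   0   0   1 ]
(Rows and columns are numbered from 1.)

Multiply ρ1 by 1/2.
  [ 1  -4  27/2  -3  -3 ]
  [ 0   0     9  -2  -3 ]
  [ 0   0    -3   1   0 ]
  [ 0   0     0   0   1 ]
Multiply ρ2 by 1/9.
  [ 1  -4  27/2    -3    -3 ]
  [ 0   0     1  -2/9  -1/3 ]
  [ 0   0    -3     1     0 ]
  [ 0   0     0     0     1 ]
Add 3 times ρ2 to ρ3.
  [ 1  -4  27/2    -3    -3 ]
  [ 0   0     1  -2/9  -1/3 ]
  [ 0   0     0   1/3    -1 ]
  [ 0   0     0     0     1 ]
Multiply ρ3 by 3.
  [ 1  -4  27/2    -3    -3 ]
  [ 0   0     1  -2/9  -1/3 ]
  [ 0   0     0     1    -3 ]
  [ 0   0     0     0     1 ]
Add 3 times ρ4 to ρ3.
  [ 1  -4  27/2    -3    -3 ]
  [ 0   0     1  -2/9  -1/3 ]
  [ 0   0     0     1     0 ]
  [ 0   0     0     0     1 ]
Add 1/3 times ρ4 to ρ2.
  [ 1  -4  27/2    -3  -3 ]
  [ 0   0     1  -2/9   0 ]
  [ 0   0     0     1   0 ]
  [ 0   0     0     0   1 ]
Add 3 times ρ4 to ρ1.
  [ 1  -4  27/2    -3  0 ]
  [ 0   0     1  -2/9  0 ]
  [ 0   0     0     1  0 ]
  [ 0   0     0     0  1 ]
Add 2/9 times ρ3 to ρ2.
  [ 1  -4  27/2  -3  0 ]
  [ 0   0     1   0  0 ]
  [ 0   0     0   1  0 ]
  [ 0   0     0   0  1 ]
Add 3 times ρ3 to ρ1.
  [ 1  -4  27/2  0  0 ]
  [ 0   0     1  0  0 ]
  [ 0   0     0  1  0 ]
  [ 0   0     0  0  1 ]
Subtract 27/2 times ρ2 from ρ1.
  [ 1  -4  0  0  0 ]
  [ 0   0  1  0  0 ]
  [ 0   0  0  1  0 ]
  [ 0   0  0  0  1 ]

-4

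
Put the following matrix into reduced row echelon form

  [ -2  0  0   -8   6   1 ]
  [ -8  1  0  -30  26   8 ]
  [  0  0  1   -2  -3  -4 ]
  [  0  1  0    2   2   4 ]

[[1, 0, 0, 4, -3, -1/2], [0, 1, 0, 2, 2, 4], [0, 0, 1, -2, -3, -4], [0, 0, 0, 0, 0, 0]]

R1 ← -1/2·R1
  [  1  0  0    4  -3  -1/2 ]
  [ -8  1  0  -30  26     8 ]
  [  0  0  1   -2  -3    -4 ]
  [  0  1  0    2   2     4 ]
R2 ← R2 + 8·R1
  [ 1  0  0   4  -3  -1/2 ]
  [ 0  1  0   2   2     4 ]
  [ 0  0  1  -2  -3    -4 ]
  [ 0  1  0   2   2     4 ]
R4 ← R4 − R2
  [ 1  0  0   4  -3  -1/2 ]
  [ 0  1  0   2   2     4 ]
  [ 0  0  1  -2  -3    -4 ]
  [ 0  0  0   0   0     0 ]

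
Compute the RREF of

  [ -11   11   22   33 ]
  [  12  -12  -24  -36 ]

Multiply R1 by -1/11.
  [  1   -1   -2   -3 ]
  [ 12  -12  -24  -36 ]
Subtract 12 times R1 from R2.
  [ 1  -1  -2  -3 ]
  [ 0   0   0   0 ]

[[1, -1, -2, -3], [0, 0, 0, 0]]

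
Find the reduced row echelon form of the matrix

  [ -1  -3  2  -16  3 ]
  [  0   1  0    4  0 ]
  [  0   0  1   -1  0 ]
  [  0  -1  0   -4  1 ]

Multiply R1 by -1.
Add R2 to R4.
Add 3 times R4 to R1.
Add 2 times R3 to R1.
Subtract 3 times R2 from R1.

[[1, 0, 0, 2, 0], [0, 1, 0, 4, 0], [0, 0, 1, -1, 0], [0, 0, 0, 0, 1]]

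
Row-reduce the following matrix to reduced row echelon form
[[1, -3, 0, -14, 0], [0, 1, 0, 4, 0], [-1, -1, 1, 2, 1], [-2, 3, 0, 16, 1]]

Add R1 to R3.
  [  1  -3  0  -14  0 ]
  [  0   1  0    4  0 ]
  [  0  -4  1  -12  1 ]
  [ -2   3  0   16  1 ]
Add 2 times R1 to R4.
  [ 1  -3  0  -14  0 ]
  [ 0   1  0    4  0 ]
  [ 0  -4  1  -12  1 ]
  [ 0  -3  0  -12  1 ]
Add 4 times R2 to R3.
  [ 1  -3  0  -14  0 ]
  [ 0   1  0    4  0 ]
  [ 0   0  1    4  1 ]
  [ 0  -3  0  -12  1 ]
Add 3 times R2 to R4.
  [ 1  -3  0  -14  0 ]
  [ 0   1  0    4  0 ]
  [ 0   0  1    4  1 ]
  [ 0   0  0    0  1 ]
Subtract R4 from R3.
  [ 1  -3  0  -14  0 ]
  [ 0   1  0    4  0 ]
  [ 0   0  1    4  0 ]
  [ 0   0  0    0  1 ]
Add 3 times R2 to R1.
  [ 1  0  0  -2  0 ]
  [ 0  1  0   4  0 ]
  [ 0  0  1   4  0 ]
  [ 0  0  0   0  1 ]

[[1, 0, 0, -2, 0], [0, 1, 0, 4, 0], [0, 0, 1, 4, 0], [0, 0, 0, 0, 1]]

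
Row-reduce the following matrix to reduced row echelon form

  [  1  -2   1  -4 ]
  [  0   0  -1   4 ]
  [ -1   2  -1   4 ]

R3 → R3 + R1
  [ 1  -2   1  -4 ]
  [ 0   0  -1   4 ]
  [ 0   0   0   0 ]
R2 → -1·R2
  [ 1  -2  1  -4 ]
  [ 0   0  1  -4 ]
  [ 0   0  0   0 ]
R1 → R1 − R2
  [ 1  -2  0   0 ]
  [ 0   0  1  -4 ]
  [ 0   0  0   0 ]

[[1, -2, 0, 0], [0, 0, 1, -4], [0, 0, 0, 0]]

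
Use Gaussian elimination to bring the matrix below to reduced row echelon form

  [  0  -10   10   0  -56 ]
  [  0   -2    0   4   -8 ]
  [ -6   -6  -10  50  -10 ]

Swap r1 and r3.
  [ -6   -6  -10  50  -10 ]
  [  0   -2    0   4   -8 ]
  [  0  -10   10   0  -56 ]
Multiply r1 by -1/6.
  [ 1    1  5/3  -25/3  5/3 ]
  [ 0   -2    0      4   -8 ]
  [ 0  -10   10      0  -56 ]
Multiply r2 by -1/2.
  [ 1    1  5/3  -25/3  5/3 ]
  [ 0    1    0     -2    4 ]
  [ 0  -10   10      0  -56 ]
Add 10 times r2 to r3.
  [ 1  1  5/3  -25/3  5/3 ]
  [ 0  1    0     -2    4 ]
  [ 0  0   10    -20  -16 ]
Multiply r3 by 1/10.
  [ 1  1  5/3  -25/3   5/3 ]
  [ 0  1    0     -2     4 ]
  [ 0  0    1     -2  -8/5 ]
Subtract 5/3 times r3 from r1.
  [ 1  1  0  -5  13/3 ]
  [ 0  1  0  -2     4 ]
  [ 0  0  1  -2  -8/5 ]
Subtract r2 from r1.
  [ 1  0  0  -3   1/3 ]
  [ 0  1  0  -2     4 ]
  [ 0  0  1  -2  -8/5 ]

[[1, 0, 0, -3, 1/3], [0, 1, 0, -2, 4], [0, 0, 1, -2, -8/5]]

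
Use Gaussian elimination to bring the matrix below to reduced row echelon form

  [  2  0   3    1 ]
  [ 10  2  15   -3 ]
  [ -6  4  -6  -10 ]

Multiply R1 by 1/2.
  [  1  0  3/2  1/2 ]
  [ 10  2   15   -3 ]
  [ -6  4   -6  -10 ]
Subtract 10 times R1 from R2.
  [  1  0  3/2  1/2 ]
  [  0  2    0   -8 ]
  [ -6  4   -6  -10 ]
Add 6 times R1 to R3.
  [ 1  0  3/2  1/2 ]
  [ 0  2    0   -8 ]
  [ 0  4    3   -7 ]
Multiply R2 by 1/2.
  [ 1  0  3/2  1/2 ]
  [ 0  1    0   -4 ]
  [ 0  4    3   -7 ]
Subtract 4 times R2 from R3.
  [ 1  0  3/2  1/2 ]
  [ 0  1    0   -4 ]
  [ 0  0    3    9 ]
Multiply R3 by 1/3.
  [ 1  0  3/2  1/2 ]
  [ 0  1    0   -4 ]
  [ 0  0    1    3 ]
Subtract 3/2 times R3 from R1.
  [ 1  0  0  -4 ]
  [ 0  1  0  -4 ]
  [ 0  0  1   3 ]

[[1, 0, 0, -4], [0, 1, 0, -4], [0, 0, 1, 3]]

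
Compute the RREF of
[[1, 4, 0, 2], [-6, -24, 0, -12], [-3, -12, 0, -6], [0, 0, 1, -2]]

[[1, 4, 0, 2], [0, 0, 1, -2], [0, 0, 0, 0], [0, 0, 0, 0]]

Add 6 times R1 to R2.
  [  1    4  0   2 ]
  [  0    0  0   0 ]
  [ -3  -12  0  -6 ]
  [  0    0  1  -2 ]
Add 3 times R1 to R3.
  [ 1  4  0   2 ]
  [ 0  0  0   0 ]
  [ 0  0  0   0 ]
  [ 0  0  1  -2 ]
Swap R2 and R4.
  [ 1  4  0   2 ]
  [ 0  0  1  -2 ]
  [ 0  0  0   0 ]
  [ 0  0  0   0 ]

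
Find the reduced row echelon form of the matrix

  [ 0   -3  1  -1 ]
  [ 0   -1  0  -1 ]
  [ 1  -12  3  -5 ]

[[1, 0, 0, 1], [0, 1, 0, 1], [0, 0, 1, 2]]

Swap ρ1 and ρ3.
  [ 1  -12  3  -5 ]
  [ 0   -1  0  -1 ]
  [ 0   -3  1  -1 ]
Multiply ρ2 by -1.
  [ 1  -12  3  -5 ]
  [ 0    1  0   1 ]
  [ 0   -3  1  -1 ]
Add 3 times ρ2 to ρ3.
  [ 1  -12  3  -5 ]
  [ 0    1  0   1 ]
  [ 0    0  1   2 ]
Subtract 3 times ρ3 from ρ1.
  [ 1  -12  0  -11 ]
  [ 0    1  0    1 ]
  [ 0    0  1    2 ]
Add 12 times ρ2 to ρ1.
  [ 1  0  0  1 ]
  [ 0  1  0  1 ]
  [ 0  0  1  2 ]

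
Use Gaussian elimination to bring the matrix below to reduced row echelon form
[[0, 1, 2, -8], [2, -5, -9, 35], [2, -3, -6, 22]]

R1 <=> R2
  [ 2  -5  -9  35 ]
  [ 0   1   2  -8 ]
  [ 2  -3  -6  22 ]
R1 -> 1/2·R1
  [ 1  -5/2  -9/2  35/2 ]
  [ 0     1     2    -8 ]
  [ 2    -3    -6    22 ]
R3 -> R3 − 2·R1
  [ 1  -5/2  -9/2  35/2 ]
  [ 0     1     2    -8 ]
  [ 0     2     3   -13 ]
R3 -> R3 − 2·R2
  [ 1  -5/2  -9/2  35/2 ]
  [ 0     1     2    -8 ]
  [ 0     0    -1     3 ]
R3 -> -1·R3
  [ 1  -5/2  -9/2  35/2 ]
  [ 0     1     2    -8 ]
  [ 0     0     1    -3 ]
R2 -> R2 − 2·R3
  [ 1  -5/2  -9/2  35/2 ]
  [ 0     1     0    -2 ]
  [ 0     0     1    -3 ]
R1 -> R1 + 9/2·R3
  [ 1  -5/2  0   4 ]
  [ 0     1  0  -2 ]
  [ 0     0  1  -3 ]
R1 -> R1 + 5/2·R2
  [ 1  0  0  -1 ]
  [ 0  1  0  -2 ]
  [ 0  0  1  -3 ]

[[1, 0, 0, -1], [0, 1, 0, -2], [0, 0, 1, -3]]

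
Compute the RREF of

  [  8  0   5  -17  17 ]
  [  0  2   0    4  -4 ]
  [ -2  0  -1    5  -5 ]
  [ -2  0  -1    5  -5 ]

[[1, 0, 0, -4, 4], [0, 1, 0, 2, -2], [0, 0, 1, 3, -3], [0, 0, 0, 0, 0]]

ρ1 -> 1/8·ρ1
  [  1  0  5/8  -17/8  17/8 ]
  [  0  2    0      4    -4 ]
  [ -2  0   -1      5    -5 ]
  [ -2  0   -1      5    -5 ]
ρ3 -> ρ3 + 2·ρ1
  [  1  0  5/8  -17/8  17/8 ]
  [  0  2    0      4    -4 ]
  [  0  0  1/4    3/4  -3/4 ]
  [ -2  0   -1      5    -5 ]
ρ4 -> ρ4 + 2·ρ1
  [ 1  0  5/8  -17/8  17/8 ]
  [ 0  2    0      4    -4 ]
  [ 0  0  1/4    3/4  -3/4 ]
  [ 0  0  1/4    3/4  -3/4 ]
ρ2 -> 1/2·ρ2
  [ 1  0  5/8  -17/8  17/8 ]
  [ 0  1    0      2    -2 ]
  [ 0  0  1/4    3/4  -3/4 ]
  [ 0  0  1/4    3/4  -3/4 ]
ρ3 -> 4·ρ3
  [ 1  0  5/8  -17/8  17/8 ]
  [ 0  1    0      2    -2 ]
  [ 0  0    1      3    -3 ]
  [ 0  0  1/4    3/4  -3/4 ]
ρ4 -> ρ4 − 1/4·ρ3
  [ 1  0  5/8  -17/8  17/8 ]
  [ 0  1    0      2    -2 ]
  [ 0  0    1      3    -3 ]
  [ 0  0    0      0     0 ]
ρ1 -> ρ1 − 5/8·ρ3
  [ 1  0  0  -4   4 ]
  [ 0  1  0   2  -2 ]
  [ 0  0  1   3  -3 ]
  [ 0  0  0   0   0 ]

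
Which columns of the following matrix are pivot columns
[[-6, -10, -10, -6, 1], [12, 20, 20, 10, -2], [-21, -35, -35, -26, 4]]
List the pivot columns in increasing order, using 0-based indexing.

0, 3, 4

ρ1 → -1/6·ρ1
  [   1  5/3  5/3    1  -1/6 ]
  [  12   20   20   10    -2 ]
  [ -21  -35  -35  -26     4 ]
ρ2 → ρ2 − 12·ρ1
  [   1  5/3  5/3    1  -1/6 ]
  [   0    0    0   -2     0 ]
  [ -21  -35  -35  -26     4 ]
ρ3 → ρ3 + 21·ρ1
  [ 1  5/3  5/3   1  -1/6 ]
  [ 0    0    0  -2     0 ]
  [ 0    0    0  -5   1/2 ]
ρ2 → -1/2·ρ2
  [ 1  5/3  5/3   1  -1/6 ]
  [ 0    0    0   1     0 ]
  [ 0    0    0  -5   1/2 ]
ρ3 → ρ3 + 5·ρ2
  [ 1  5/3  5/3  1  -1/6 ]
  [ 0    0    0  1     0 ]
  [ 0    0    0  0   1/2 ]
ρ3 → 2·ρ3
  [ 1  5/3  5/3  1  -1/6 ]
  [ 0    0    0  1     0 ]
  [ 0    0    0  0     1 ]
ρ1 → ρ1 + 1/6·ρ3
  [ 1  5/3  5/3  1  0 ]
  [ 0    0    0  1  0 ]
  [ 0    0    0  0  1 ]
ρ1 → ρ1 − ρ2
  [ 1  5/3  5/3  0  0 ]
  [ 0    0    0  1  0 ]
  [ 0    0    0  0  1 ]
Pivot columns are the columns containing a leading 1.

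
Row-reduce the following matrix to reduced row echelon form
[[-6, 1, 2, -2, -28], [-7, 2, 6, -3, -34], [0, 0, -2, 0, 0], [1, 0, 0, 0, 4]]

Multiply R1 by -1/6.
  [  1  -1/6  -1/3  1/3  14/3 ]
  [ -7     2     6   -3   -34 ]
  [  0     0    -2    0     0 ]
  [  1     0     0    0     4 ]
Add 7 times R1 to R2.
  [ 1  -1/6  -1/3   1/3  14/3 ]
  [ 0   5/6  11/3  -2/3  -4/3 ]
  [ 0     0    -2     0     0 ]
  [ 1     0     0     0     4 ]
Subtract R1 from R4.
  [ 1  -1/6  -1/3   1/3  14/3 ]
  [ 0   5/6  11/3  -2/3  -4/3 ]
  [ 0     0    -2     0     0 ]
  [ 0   1/6   1/3  -1/3  -2/3 ]
Multiply R2 by 6/5.
  [ 1  -1/6  -1/3   1/3  14/3 ]
  [ 0     1  22/5  -4/5  -8/5 ]
  [ 0     0    -2     0     0 ]
  [ 0   1/6   1/3  -1/3  -2/3 ]
Subtract 1/6 times R2 from R4.
  [ 1  -1/6  -1/3   1/3  14/3 ]
  [ 0     1  22/5  -4/5  -8/5 ]
  [ 0     0    -2     0     0 ]
  [ 0     0  -2/5  -1/5  -2/5 ]
Multiply R3 by -1/2.
  [ 1  -1/6  -1/3   1/3  14/3 ]
  [ 0     1  22/5  -4/5  -8/5 ]
  [ 0     0     1     0     0 ]
  [ 0     0  -2/5  -1/5  -2/5 ]
Add 2/5 times R3 to R4.
  [ 1  -1/6  -1/3   1/3  14/3 ]
  [ 0     1  22/5  -4/5  -8/5 ]
  [ 0     0     1     0     0 ]
  [ 0     0     0  -1/5  -2/5 ]
Multiply R4 by -5.
  [ 1  -1/6  -1/3   1/3  14/3 ]
  [ 0     1  22/5  -4/5  -8/5 ]
  [ 0     0     1     0     0 ]
  [ 0     0     0     1     2 ]
Add 4/5 times R4 to R2.
  [ 1  -1/6  -1/3  1/3  14/3 ]
  [ 0     1  22/5    0     0 ]
  [ 0     0     1    0     0 ]
  [ 0     0     0    1     2 ]
Subtract 1/3 times R4 from R1.
  [ 1  -1/6  -1/3  0  4 ]
  [ 0     1  22/5  0  0 ]
  [ 0     0     1  0  0 ]
  [ 0     0     0  1  2 ]
Subtract 22/5 times R3 from R2.
  [ 1  -1/6  -1/3  0  4 ]
  [ 0     1     0  0  0 ]
  [ 0     0     1  0  0 ]
  [ 0     0     0  1  2 ]
Add 1/3 times R3 to R1.
  [ 1  -1/6  0  0  4 ]
  [ 0     1  0  0  0 ]
  [ 0     0  1  0  0 ]
  [ 0     0  0  1  2 ]
Add 1/6 times R2 to R1.
  [ 1  0  0  0  4 ]
  [ 0  1  0  0  0 ]
  [ 0  0  1  0  0 ]
  [ 0  0  0  1  2 ]

[[1, 0, 0, 0, 4], [0, 1, 0, 0, 0], [0, 0, 1, 0, 0], [0, 0, 0, 1, 2]]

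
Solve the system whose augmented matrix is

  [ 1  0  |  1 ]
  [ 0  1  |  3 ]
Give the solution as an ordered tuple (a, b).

(1, 3)

Reading off the last column: a = 1, b = 3.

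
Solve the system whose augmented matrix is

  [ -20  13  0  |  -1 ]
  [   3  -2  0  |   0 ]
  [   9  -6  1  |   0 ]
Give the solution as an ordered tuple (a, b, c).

(2, 3, 0)

R1 ← -1/20·R1
R2 ← R2 − 3·R1
R3 ← R3 − 9·R1
R2 ← -20·R2
R3 ← R3 + 3/20·R2
R1 ← R1 + 13/20·R2
Reading off the last column: a = 2, b = 3, c = 0.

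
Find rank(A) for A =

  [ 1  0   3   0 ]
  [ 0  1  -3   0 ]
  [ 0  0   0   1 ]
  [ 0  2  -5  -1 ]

rank = 4

R4 := R4 − 2·R2
  [ 1  0   3   0 ]
  [ 0  1  -3   0 ]
  [ 0  0   0   1 ]
  [ 0  0   1  -1 ]
R3 <=> R4
  [ 1  0   3   0 ]
  [ 0  1  -3   0 ]
  [ 0  0   1  -1 ]
  [ 0  0   0   1 ]
R3 := R3 + R4
  [ 1  0   3  0 ]
  [ 0  1  -3  0 ]
  [ 0  0   1  0 ]
  [ 0  0   0  1 ]
R2 := R2 + 3·R3
  [ 1  0  3  0 ]
  [ 0  1  0  0 ]
  [ 0  0  1  0 ]
  [ 0  0  0  1 ]
R1 := R1 − 3·R3
  [ 1  0  0  0 ]
  [ 0  1  0  0 ]
  [ 0  0  1  0 ]
  [ 0  0  0  1 ]
The reduced form has 4 nonzero rows.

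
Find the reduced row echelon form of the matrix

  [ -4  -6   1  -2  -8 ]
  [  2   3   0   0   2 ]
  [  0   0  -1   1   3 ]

R1 → -1/4·R1
  [ 1  3/2  -1/4  1/2  2 ]
  [ 2    3     0    0  2 ]
  [ 0    0    -1    1  3 ]
R2 → R2 − 2·R1
  [ 1  3/2  -1/4  1/2   2 ]
  [ 0    0   1/2   -1  -2 ]
  [ 0    0    -1    1   3 ]
R2 → 2·R2
  [ 1  3/2  -1/4  1/2   2 ]
  [ 0    0     1   -2  -4 ]
  [ 0    0    -1    1   3 ]
R3 → R3 + R2
  [ 1  3/2  -1/4  1/2   2 ]
  [ 0    0     1   -2  -4 ]
  [ 0    0     0   -1  -1 ]
R3 → -1·R3
  [ 1  3/2  -1/4  1/2   2 ]
  [ 0    0     1   -2  -4 ]
  [ 0    0     0    1   1 ]
R2 → R2 + 2·R3
  [ 1  3/2  -1/4  1/2   2 ]
  [ 0    0     1    0  -2 ]
  [ 0    0     0    1   1 ]
R1 → R1 − 1/2·R3
  [ 1  3/2  -1/4  0  3/2 ]
  [ 0    0     1  0   -2 ]
  [ 0    0     0  1    1 ]
R1 → R1 + 1/4·R2
  [ 1  3/2  0  0   1 ]
  [ 0    0  1  0  -2 ]
  [ 0    0  0  1   1 ]

[[1, 3/2, 0, 0, 1], [0, 0, 1, 0, -2], [0, 0, 0, 1, 1]]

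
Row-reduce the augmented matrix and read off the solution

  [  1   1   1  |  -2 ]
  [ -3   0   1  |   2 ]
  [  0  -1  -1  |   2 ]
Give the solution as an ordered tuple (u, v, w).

r2 ← r2 + 3·r1
  [ 1   1   1  |  -2 ]
  [ 0   3   4  |  -4 ]
  [ 0  -1  -1  |   2 ]
r2 ← 1/3·r2
  [ 1   1    1  |    -2 ]
  [ 0   1  4/3  |  -4/3 ]
  [ 0  -1   -1  |     2 ]
r3 ← r3 + r2
  [ 1  1    1  |    -2 ]
  [ 0  1  4/3  |  -4/3 ]
  [ 0  0  1/3  |   2/3 ]
r3 ← 3·r3
  [ 1  1    1  |    -2 ]
  [ 0  1  4/3  |  -4/3 ]
  [ 0  0    1  |     2 ]
r2 ← r2 − 4/3·r3
  [ 1  1  1  |  -2 ]
  [ 0  1  0  |  -4 ]
  [ 0  0  1  |   2 ]
r1 ← r1 − r3
  [ 1  1  0  |  -4 ]
  [ 0  1  0  |  -4 ]
  [ 0  0  1  |   2 ]
r1 ← r1 − r2
  [ 1  0  0  |   0 ]
  [ 0  1  0  |  -4 ]
  [ 0  0  1  |   2 ]
Reading off the last column: u = 0, v = -4, w = 2.

(0, -4, 2)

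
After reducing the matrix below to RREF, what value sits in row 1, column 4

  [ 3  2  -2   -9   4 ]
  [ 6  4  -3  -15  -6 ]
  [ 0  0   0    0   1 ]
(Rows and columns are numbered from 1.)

Multiply r1 by 1/3.
  [ 1  2/3  -2/3   -3  4/3 ]
  [ 6    4    -3  -15   -6 ]
  [ 0    0     0    0    1 ]
Subtract 6 times r1 from r2.
  [ 1  2/3  -2/3  -3  4/3 ]
  [ 0    0     1   3  -14 ]
  [ 0    0     0   0    1 ]
Add 14 times r3 to r2.
  [ 1  2/3  -2/3  -3  4/3 ]
  [ 0    0     1   3    0 ]
  [ 0    0     0   0    1 ]
Subtract 4/3 times r3 from r1.
  [ 1  2/3  -2/3  -3  0 ]
  [ 0    0     1   3  0 ]
  [ 0    0     0   0  1 ]
Add 2/3 times r2 to r1.
  [ 1  2/3  0  -1  0 ]
  [ 0    0  1   3  0 ]
  [ 0    0  0   0  1 ]

-1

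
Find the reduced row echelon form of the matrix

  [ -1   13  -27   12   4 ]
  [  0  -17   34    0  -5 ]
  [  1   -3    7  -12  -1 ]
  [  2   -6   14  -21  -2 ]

[[1, 0, 1, 0, 0], [0, 1, -2, 0, 0], [0, 0, 0, 1, 0], [0, 0, 0, 0, 1]]

r1 ← -1·r1
  [ 1  -13  27  -12  -4 ]
  [ 0  -17  34    0  -5 ]
  [ 1   -3   7  -12  -1 ]
  [ 2   -6  14  -21  -2 ]
r3 ← r3 − r1
  [ 1  -13   27  -12  -4 ]
  [ 0  -17   34    0  -5 ]
  [ 0   10  -20    0   3 ]
  [ 2   -6   14  -21  -2 ]
r4 ← r4 − 2·r1
  [ 1  -13   27  -12  -4 ]
  [ 0  -17   34    0  -5 ]
  [ 0   10  -20    0   3 ]
  [ 0   20  -40    3   6 ]
r2 ← -1/17·r2
  [ 1  -13   27  -12    -4 ]
  [ 0    1   -2    0  5/17 ]
  [ 0   10  -20    0     3 ]
  [ 0   20  -40    3     6 ]
r3 ← r3 − 10·r2
  [ 1  -13   27  -12    -4 ]
  [ 0    1   -2    0  5/17 ]
  [ 0    0    0    0  1/17 ]
  [ 0   20  -40    3     6 ]
r4 ← r4 − 20·r2
  [ 1  -13  27  -12    -4 ]
  [ 0    1  -2    0  5/17 ]
  [ 0    0   0    0  1/17 ]
  [ 0    0   0    3  2/17 ]
r3 <=> r4
  [ 1  -13  27  -12    -4 ]
  [ 0    1  -2    0  5/17 ]
  [ 0    0   0    3  2/17 ]
  [ 0    0   0    0  1/17 ]
r3 ← 1/3·r3
  [ 1  -13  27  -12    -4 ]
  [ 0    1  -2    0  5/17 ]
  [ 0    0   0    1  2/51 ]
  [ 0    0   0    0  1/17 ]
r4 ← 17·r4
  [ 1  -13  27  -12    -4 ]
  [ 0    1  -2    0  5/17 ]
  [ 0    0   0    1  2/51 ]
  [ 0    0   0    0     1 ]
r3 ← r3 − 2/51·r4
  [ 1  -13  27  -12    -4 ]
  [ 0    1  -2    0  5/17 ]
  [ 0    0   0    1     0 ]
  [ 0    0   0    0     1 ]
r2 ← r2 − 5/17·r4
  [ 1  -13  27  -12  -4 ]
  [ 0    1  -2    0   0 ]
  [ 0    0   0    1   0 ]
  [ 0    0   0    0   1 ]
r1 ← r1 + 4·r4
  [ 1  -13  27  -12  0 ]
  [ 0    1  -2    0  0 ]
  [ 0    0   0    1  0 ]
  [ 0    0   0    0  1 ]
r1 ← r1 + 12·r3
  [ 1  -13  27  0  0 ]
  [ 0    1  -2  0  0 ]
  [ 0    0   0  1  0 ]
  [ 0    0   0  0  1 ]
r1 ← r1 + 13·r2
  [ 1  0   1  0  0 ]
  [ 0  1  -2  0  0 ]
  [ 0  0   0  1  0 ]
  [ 0  0   0  0  1 ]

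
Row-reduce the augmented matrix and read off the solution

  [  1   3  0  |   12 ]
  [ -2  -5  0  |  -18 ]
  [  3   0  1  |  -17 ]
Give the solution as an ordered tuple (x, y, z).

(-6, 6, 1)

R2 -> R2 + 2·R1
  [ 1  3  0  |   12 ]
  [ 0  1  0  |    6 ]
  [ 3  0  1  |  -17 ]
R3 -> R3 − 3·R1
  [ 1   3  0  |   12 ]
  [ 0   1  0  |    6 ]
  [ 0  -9  1  |  -53 ]
R3 -> R3 + 9·R2
  [ 1  3  0  |  12 ]
  [ 0  1  0  |   6 ]
  [ 0  0  1  |   1 ]
R1 -> R1 − 3·R2
  [ 1  0  0  |  -6 ]
  [ 0  1  0  |   6 ]
  [ 0  0  1  |   1 ]
Reading off the last column: x = -6, y = 6, z = 1.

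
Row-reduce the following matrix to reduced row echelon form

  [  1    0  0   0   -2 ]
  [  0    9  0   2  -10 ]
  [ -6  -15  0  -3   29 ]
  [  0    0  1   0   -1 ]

[[1, 0, 0, 0, -2], [0, 1, 0, 0, -4/3], [0, 0, 1, 0, -1], [0, 0, 0, 1, 1]]

Add 6 times r1 to r3.
  [ 1    0  0   0   -2 ]
  [ 0    9  0   2  -10 ]
  [ 0  -15  0  -3   17 ]
  [ 0    0  1   0   -1 ]
Multiply r2 by 1/9.
  [ 1    0  0    0     -2 ]
  [ 0    1  0  2/9  -10/9 ]
  [ 0  -15  0   -3     17 ]
  [ 0    0  1    0     -1 ]
Add 15 times r2 to r3.
  [ 1  0  0    0     -2 ]
  [ 0  1  0  2/9  -10/9 ]
  [ 0  0  0  1/3    1/3 ]
  [ 0  0  1    0     -1 ]
Swap r3 and r4.
  [ 1  0  0    0     -2 ]
  [ 0  1  0  2/9  -10/9 ]
  [ 0  0  1    0     -1 ]
  [ 0  0  0  1/3    1/3 ]
Multiply r4 by 3.
  [ 1  0  0    0     -2 ]
  [ 0  1  0  2/9  -10/9 ]
  [ 0  0  1    0     -1 ]
  [ 0  0  0    1      1 ]
Subtract 2/9 times r4 from r2.
  [ 1  0  0  0    -2 ]
  [ 0  1  0  0  -4/3 ]
  [ 0  0  1  0    -1 ]
  [ 0  0  0  1     1 ]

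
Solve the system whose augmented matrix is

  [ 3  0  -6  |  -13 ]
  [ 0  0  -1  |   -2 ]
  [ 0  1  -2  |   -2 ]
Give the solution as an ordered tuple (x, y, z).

R1 → 1/3·R1
  [ 1  0  -2  |  -13/3 ]
  [ 0  0  -1  |     -2 ]
  [ 0  1  -2  |     -2 ]
R2 ↔ R3
  [ 1  0  -2  |  -13/3 ]
  [ 0  1  -2  |     -2 ]
  [ 0  0  -1  |     -2 ]
R3 → -1·R3
  [ 1  0  -2  |  -13/3 ]
  [ 0  1  -2  |     -2 ]
  [ 0  0   1  |      2 ]
R2 → R2 + 2·R3
  [ 1  0  -2  |  -13/3 ]
  [ 0  1   0  |      2 ]
  [ 0  0   1  |      2 ]
R1 → R1 + 2·R3
  [ 1  0  0  |  -1/3 ]
  [ 0  1  0  |     2 ]
  [ 0  0  1  |     2 ]
Reading off the last column: x = -1/3, y = 2, z = 2.

(-1/3, 2, 2)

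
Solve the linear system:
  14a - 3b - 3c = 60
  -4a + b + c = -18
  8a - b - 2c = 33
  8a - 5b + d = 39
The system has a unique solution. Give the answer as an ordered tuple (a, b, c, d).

(3, -3, -3, 0)

Form the augmented matrix and row-reduce:
  [ 14  -3  -3  0  |   60 ]
  [ -4   1   1  0  |  -18 ]
  [  8  -1  -2  0  |   33 ]
  [  8  -5   0  1  |   39 ]
r1 → 1/14·r1
r2 → r2 + 4·r1
r3 → r3 − 8·r1
r4 → r4 − 8·r1
r2 → 7·r2
r3 → r3 − 5/7·r2
r4 → r4 + 23/7·r2
r3 → -1·r3
r4 → r4 − 5·r3
r2 → r2 − r3
r1 → r1 + 3/14·r3
r1 → r1 + 3/14·r2
Reading off the last column: a = 3, b = -3, c = -3, d = 0.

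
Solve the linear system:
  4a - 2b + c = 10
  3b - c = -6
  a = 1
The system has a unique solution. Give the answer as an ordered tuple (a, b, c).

Form the augmented matrix and row-reduce:
  [ 4  -2   1  |  10 ]
  [ 0   3  -1  |  -6 ]
  [ 1   0   0  |   1 ]
R1 -> 1/4·R1
  [ 1  -1/2  1/4  |  5/2 ]
  [ 0     3   -1  |   -6 ]
  [ 1     0    0  |    1 ]
R3 -> R3 − R1
  [ 1  -1/2   1/4  |   5/2 ]
  [ 0     3    -1  |    -6 ]
  [ 0   1/2  -1/4  |  -3/2 ]
R2 -> 1/3·R2
  [ 1  -1/2   1/4  |   5/2 ]
  [ 0     1  -1/3  |    -2 ]
  [ 0   1/2  -1/4  |  -3/2 ]
R3 -> R3 − 1/2·R2
  [ 1  -1/2    1/4  |   5/2 ]
  [ 0     1   -1/3  |    -2 ]
  [ 0     0  -1/12  |  -1/2 ]
R3 -> -12·R3
  [ 1  -1/2   1/4  |  5/2 ]
  [ 0     1  -1/3  |   -2 ]
  [ 0     0     1  |    6 ]
R2 -> R2 + 1/3·R3
  [ 1  -1/2  1/4  |  5/2 ]
  [ 0     1    0  |    0 ]
  [ 0     0    1  |    6 ]
R1 -> R1 − 1/4·R3
  [ 1  -1/2  0  |  1 ]
  [ 0     1  0  |  0 ]
  [ 0     0  1  |  6 ]
R1 -> R1 + 1/2·R2
  [ 1  0  0  |  1 ]
  [ 0  1  0  |  0 ]
  [ 0  0  1  |  6 ]
Reading off the last column: a = 1, b = 0, c = 6.

(1, 0, 6)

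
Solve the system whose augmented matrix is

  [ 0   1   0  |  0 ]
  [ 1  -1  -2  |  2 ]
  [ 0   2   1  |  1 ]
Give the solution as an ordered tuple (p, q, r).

R1 <=> R2
  [ 1  -1  -2  |  2 ]
  [ 0   1   0  |  0 ]
  [ 0   2   1  |  1 ]
R3 → R3 − 2·R2
  [ 1  -1  -2  |  2 ]
  [ 0   1   0  |  0 ]
  [ 0   0   1  |  1 ]
R1 → R1 + 2·R3
  [ 1  -1  0  |  4 ]
  [ 0   1  0  |  0 ]
  [ 0   0  1  |  1 ]
R1 → R1 + R2
  [ 1  0  0  |  4 ]
  [ 0  1  0  |  0 ]
  [ 0  0  1  |  1 ]
Reading off the last column: p = 4, q = 0, r = 1.

(4, 0, 1)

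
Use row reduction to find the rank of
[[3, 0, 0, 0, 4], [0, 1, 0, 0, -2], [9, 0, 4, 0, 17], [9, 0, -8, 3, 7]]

rank = 4

Multiply ρ1 by 1/3.
  [ 1  0   0  0  4/3 ]
  [ 0  1   0  0   -2 ]
  [ 9  0   4  0   17 ]
  [ 9  0  -8  3    7 ]
Subtract 9 times ρ1 from ρ3.
  [ 1  0   0  0  4/3 ]
  [ 0  1   0  0   -2 ]
  [ 0  0   4  0    5 ]
  [ 9  0  -8  3    7 ]
Subtract 9 times ρ1 from ρ4.
  [ 1  0   0  0  4/3 ]
  [ 0  1   0  0   -2 ]
  [ 0  0   4  0    5 ]
  [ 0  0  -8  3   -5 ]
Multiply ρ3 by 1/4.
  [ 1  0   0  0  4/3 ]
  [ 0  1   0  0   -2 ]
  [ 0  0   1  0  5/4 ]
  [ 0  0  -8  3   -5 ]
Add 8 times ρ3 to ρ4.
  [ 1  0  0  0  4/3 ]
  [ 0  1  0  0   -2 ]
  [ 0  0  1  0  5/4 ]
  [ 0  0  0  3    5 ]
Multiply ρ4 by 1/3.
  [ 1  0  0  0  4/3 ]
  [ 0  1  0  0   -2 ]
  [ 0  0  1  0  5/4 ]
  [ 0  0  0  1  5/3 ]
The reduced form has 4 nonzero rows.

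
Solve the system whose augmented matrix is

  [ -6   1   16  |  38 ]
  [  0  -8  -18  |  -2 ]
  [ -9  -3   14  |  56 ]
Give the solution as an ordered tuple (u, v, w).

R1 -> -1/6·R1
  [  1  -1/6  -8/3  |  -19/3 ]
  [  0    -8   -18  |     -2 ]
  [ -9    -3    14  |     56 ]
R3 -> R3 + 9·R1
  [ 1  -1/6  -8/3  |  -19/3 ]
  [ 0    -8   -18  |     -2 ]
  [ 0  -9/2   -10  |     -1 ]
R2 -> -1/8·R2
  [ 1  -1/6  -8/3  |  -19/3 ]
  [ 0     1   9/4  |    1/4 ]
  [ 0  -9/2   -10  |     -1 ]
R3 -> R3 + 9/2·R2
  [ 1  -1/6  -8/3  |  -19/3 ]
  [ 0     1   9/4  |    1/4 ]
  [ 0     0   1/8  |    1/8 ]
R3 -> 8·R3
  [ 1  -1/6  -8/3  |  -19/3 ]
  [ 0     1   9/4  |    1/4 ]
  [ 0     0     1  |      1 ]
R2 -> R2 − 9/4·R3
  [ 1  -1/6  -8/3  |  -19/3 ]
  [ 0     1     0  |     -2 ]
  [ 0     0     1  |      1 ]
R1 -> R1 + 8/3·R3
  [ 1  -1/6  0  |  -11/3 ]
  [ 0     1  0  |     -2 ]
  [ 0     0  1  |      1 ]
R1 -> R1 + 1/6·R2
  [ 1  0  0  |  -4 ]
  [ 0  1  0  |  -2 ]
  [ 0  0  1  |   1 ]
Reading off the last column: u = -4, v = -2, w = 1.

(-4, -2, 1)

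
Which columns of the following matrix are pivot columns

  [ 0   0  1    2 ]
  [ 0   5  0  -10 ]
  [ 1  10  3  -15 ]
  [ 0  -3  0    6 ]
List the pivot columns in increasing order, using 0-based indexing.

0, 1, 2

R1 <-> R3
R2 -> 1/5·R2
R4 -> R4 + 3·R2
R1 -> R1 − 3·R3
R1 -> R1 − 10·R2
Pivot columns are the columns containing a leading 1.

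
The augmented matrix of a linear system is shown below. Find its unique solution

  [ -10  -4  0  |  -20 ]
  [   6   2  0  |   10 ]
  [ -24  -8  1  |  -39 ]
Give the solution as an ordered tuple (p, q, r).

Multiply R1 by -1/10.
  [   1  2/5  0  |    2 ]
  [   6    2  0  |   10 ]
  [ -24   -8  1  |  -39 ]
Subtract 6 times R1 from R2.
  [   1   2/5  0  |    2 ]
  [   0  -2/5  0  |   -2 ]
  [ -24    -8  1  |  -39 ]
Add 24 times R1 to R3.
  [ 1   2/5  0  |   2 ]
  [ 0  -2/5  0  |  -2 ]
  [ 0   8/5  1  |   9 ]
Multiply R2 by -5/2.
  [ 1  2/5  0  |  2 ]
  [ 0    1  0  |  5 ]
  [ 0  8/5  1  |  9 ]
Subtract 8/5 times R2 from R3.
  [ 1  2/5  0  |  2 ]
  [ 0    1  0  |  5 ]
  [ 0    0  1  |  1 ]
Subtract 2/5 times R2 from R1.
  [ 1  0  0  |  0 ]
  [ 0  1  0  |  5 ]
  [ 0  0  1  |  1 ]
Reading off the last column: p = 0, q = 5, r = 1.

(0, 5, 1)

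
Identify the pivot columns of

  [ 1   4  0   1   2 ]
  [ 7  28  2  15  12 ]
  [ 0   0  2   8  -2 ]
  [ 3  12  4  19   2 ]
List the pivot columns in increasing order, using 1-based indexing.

1, 3

r2 → r2 − 7·r1
  [ 1   4  0   1   2 ]
  [ 0   0  2   8  -2 ]
  [ 0   0  2   8  -2 ]
  [ 3  12  4  19   2 ]
r4 → r4 − 3·r1
  [ 1  4  0   1   2 ]
  [ 0  0  2   8  -2 ]
  [ 0  0  2   8  -2 ]
  [ 0  0  4  16  -4 ]
r2 → 1/2·r2
  [ 1  4  0   1   2 ]
  [ 0  0  1   4  -1 ]
  [ 0  0  2   8  -2 ]
  [ 0  0  4  16  -4 ]
r3 → r3 − 2·r2
  [ 1  4  0   1   2 ]
  [ 0  0  1   4  -1 ]
  [ 0  0  0   0   0 ]
  [ 0  0  4  16  -4 ]
r4 → r4 − 4·r2
  [ 1  4  0  1   2 ]
  [ 0  0  1  4  -1 ]
  [ 0  0  0  0   0 ]
  [ 0  0  0  0   0 ]
Pivot columns are the columns containing a leading 1.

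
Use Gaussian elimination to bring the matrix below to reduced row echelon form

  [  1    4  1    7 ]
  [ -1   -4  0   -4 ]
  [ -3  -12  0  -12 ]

Add ρ1 to ρ2.
  [  1    4  1    7 ]
  [  0    0  1    3 ]
  [ -3  -12  0  -12 ]
Add 3 times ρ1 to ρ3.
  [ 1  4  1  7 ]
  [ 0  0  1  3 ]
  [ 0  0  3  9 ]
Subtract 3 times ρ2 from ρ3.
  [ 1  4  1  7 ]
  [ 0  0  1  3 ]
  [ 0  0  0  0 ]
Subtract ρ2 from ρ1.
  [ 1  4  0  4 ]
  [ 0  0  1  3 ]
  [ 0  0  0  0 ]

[[1, 4, 0, 4], [0, 0, 1, 3], [0, 0, 0, 0]]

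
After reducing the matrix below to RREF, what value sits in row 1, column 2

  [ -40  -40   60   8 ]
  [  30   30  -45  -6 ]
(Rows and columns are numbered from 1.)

1

R1 := -1/40·R1
  [  1   1  -3/2  -1/5 ]
  [ 30  30   -45    -6 ]
R2 := R2 − 30·R1
  [ 1  1  -3/2  -1/5 ]
  [ 0  0     0     0 ]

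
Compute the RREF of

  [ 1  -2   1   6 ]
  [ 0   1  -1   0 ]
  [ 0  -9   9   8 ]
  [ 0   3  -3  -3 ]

[[1, 0, -1, 0], [0, 1, -1, 0], [0, 0, 0, 1], [0, 0, 0, 0]]

r3 → r3 + 9·r2
  [ 1  -2   1   6 ]
  [ 0   1  -1   0 ]
  [ 0   0   0   8 ]
  [ 0   3  -3  -3 ]
r4 → r4 − 3·r2
  [ 1  -2   1   6 ]
  [ 0   1  -1   0 ]
  [ 0   0   0   8 ]
  [ 0   0   0  -3 ]
r3 → 1/8·r3
  [ 1  -2   1   6 ]
  [ 0   1  -1   0 ]
  [ 0   0   0   1 ]
  [ 0   0   0  -3 ]
r4 → r4 + 3·r3
  [ 1  -2   1  6 ]
  [ 0   1  -1  0 ]
  [ 0   0   0  1 ]
  [ 0   0   0  0 ]
r1 → r1 − 6·r3
  [ 1  -2   1  0 ]
  [ 0   1  -1  0 ]
  [ 0   0   0  1 ]
  [ 0   0   0  0 ]
r1 → r1 + 2·r2
  [ 1  0  -1  0 ]
  [ 0  1  -1  0 ]
  [ 0  0   0  1 ]
  [ 0  0   0  0 ]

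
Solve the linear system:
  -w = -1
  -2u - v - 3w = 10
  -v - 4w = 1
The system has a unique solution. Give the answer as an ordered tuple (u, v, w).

Form the augmented matrix and row-reduce:
  [  0   0  -1  |  -1 ]
  [ -2  -1  -3  |  10 ]
  [  0  -1  -4  |   1 ]
ρ1 ↔ ρ2
  [ -2  -1  -3  |  10 ]
  [  0   0  -1  |  -1 ]
  [  0  -1  -4  |   1 ]
ρ1 -> -1/2·ρ1
  [ 1  1/2  3/2  |  -5 ]
  [ 0    0   -1  |  -1 ]
  [ 0   -1   -4  |   1 ]
ρ2 ↔ ρ3
  [ 1  1/2  3/2  |  -5 ]
  [ 0   -1   -4  |   1 ]
  [ 0    0   -1  |  -1 ]
ρ2 -> -1·ρ2
  [ 1  1/2  3/2  |  -5 ]
  [ 0    1    4  |  -1 ]
  [ 0    0   -1  |  -1 ]
ρ3 -> -1·ρ3
  [ 1  1/2  3/2  |  -5 ]
  [ 0    1    4  |  -1 ]
  [ 0    0    1  |   1 ]
ρ2 -> ρ2 − 4·ρ3
  [ 1  1/2  3/2  |  -5 ]
  [ 0    1    0  |  -5 ]
  [ 0    0    1  |   1 ]
ρ1 -> ρ1 − 3/2·ρ3
  [ 1  1/2  0  |  -13/2 ]
  [ 0    1  0  |     -5 ]
  [ 0    0  1  |      1 ]
ρ1 -> ρ1 − 1/2·ρ2
  [ 1  0  0  |  -4 ]
  [ 0  1  0  |  -5 ]
  [ 0  0  1  |   1 ]
Reading off the last column: u = -4, v = -5, w = 1.

(-4, -5, 1)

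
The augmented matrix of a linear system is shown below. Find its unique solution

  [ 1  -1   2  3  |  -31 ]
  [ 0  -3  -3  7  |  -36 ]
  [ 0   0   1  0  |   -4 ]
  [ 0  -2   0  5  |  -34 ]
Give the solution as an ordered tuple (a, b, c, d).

(-3, 2, -4, -6)

R2 -> -1/3·R2
  [ 1  -1  2     3  |  -31 ]
  [ 0   1  1  -7/3  |   12 ]
  [ 0   0  1     0  |   -4 ]
  [ 0  -2  0     5  |  -34 ]
R4 -> R4 + 2·R2
  [ 1  -1  2     3  |  -31 ]
  [ 0   1  1  -7/3  |   12 ]
  [ 0   0  1     0  |   -4 ]
  [ 0   0  2   1/3  |  -10 ]
R4 -> R4 − 2·R3
  [ 1  -1  2     3  |  -31 ]
  [ 0   1  1  -7/3  |   12 ]
  [ 0   0  1     0  |   -4 ]
  [ 0   0  0   1/3  |   -2 ]
R4 -> 3·R4
  [ 1  -1  2     3  |  -31 ]
  [ 0   1  1  -7/3  |   12 ]
  [ 0   0  1     0  |   -4 ]
  [ 0   0  0     1  |   -6 ]
R2 -> R2 + 7/3·R4
  [ 1  -1  2  3  |  -31 ]
  [ 0   1  1  0  |   -2 ]
  [ 0   0  1  0  |   -4 ]
  [ 0   0  0  1  |   -6 ]
R1 -> R1 − 3·R4
  [ 1  -1  2  0  |  -13 ]
  [ 0   1  1  0  |   -2 ]
  [ 0   0  1  0  |   -4 ]
  [ 0   0  0  1  |   -6 ]
R2 -> R2 − R3
  [ 1  -1  2  0  |  -13 ]
  [ 0   1  0  0  |    2 ]
  [ 0   0  1  0  |   -4 ]
  [ 0   0  0  1  |   -6 ]
R1 -> R1 − 2·R3
  [ 1  -1  0  0  |  -5 ]
  [ 0   1  0  0  |   2 ]
  [ 0   0  1  0  |  -4 ]
  [ 0   0  0  1  |  -6 ]
R1 -> R1 + R2
  [ 1  0  0  0  |  -3 ]
  [ 0  1  0  0  |   2 ]
  [ 0  0  1  0  |  -4 ]
  [ 0  0  0  1  |  -6 ]
Reading off the last column: a = -3, b = 2, c = -4, d = -6.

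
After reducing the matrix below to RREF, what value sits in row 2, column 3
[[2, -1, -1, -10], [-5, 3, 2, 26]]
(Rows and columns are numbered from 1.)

Multiply r1 by 1/2.
  [  1  -1/2  -1/2  -5 ]
  [ -5     3     2  26 ]
Add 5 times r1 to r2.
  [ 1  -1/2  -1/2  -5 ]
  [ 0   1/2  -1/2   1 ]
Multiply r2 by 2.
  [ 1  -1/2  -1/2  -5 ]
  [ 0     1    -1   2 ]
Add 1/2 times r2 to r1.
  [ 1  0  -1  -4 ]
  [ 0  1  -1   2 ]

-1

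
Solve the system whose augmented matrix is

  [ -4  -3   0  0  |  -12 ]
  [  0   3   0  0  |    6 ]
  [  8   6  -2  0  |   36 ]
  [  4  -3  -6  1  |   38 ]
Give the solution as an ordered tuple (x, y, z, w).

(3/2, 2, -6, 2)

Multiply R1 by -1/4.
Subtract 8 times R1 from R3.
Subtract 4 times R1 from R4.
Multiply R2 by 1/3.
Add 6 times R2 to R4.
Multiply R3 by -1/2.
Add 6 times R3 to R4.
Subtract 3/4 times R2 from R1.
Reading off the last column: x = 3/2, y = 2, z = -6, w = 2.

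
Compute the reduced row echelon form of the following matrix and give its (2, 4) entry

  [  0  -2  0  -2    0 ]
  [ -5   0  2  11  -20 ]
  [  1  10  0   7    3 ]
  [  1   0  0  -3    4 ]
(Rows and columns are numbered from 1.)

1

ρ1 <-> ρ2
  [ -5   0  2  11  -20 ]
  [  0  -2  0  -2    0 ]
  [  1  10  0   7    3 ]
  [  1   0  0  -3    4 ]
ρ1 -> -1/5·ρ1
  [ 1   0  -2/5  -11/5  4 ]
  [ 0  -2     0     -2  0 ]
  [ 1  10     0      7  3 ]
  [ 1   0     0     -3  4 ]
ρ3 -> ρ3 − ρ1
  [ 1   0  -2/5  -11/5   4 ]
  [ 0  -2     0     -2   0 ]
  [ 0  10   2/5   46/5  -1 ]
  [ 1   0     0     -3   4 ]
ρ4 -> ρ4 − ρ1
  [ 1   0  -2/5  -11/5   4 ]
  [ 0  -2     0     -2   0 ]
  [ 0  10   2/5   46/5  -1 ]
  [ 0   0   2/5   -4/5   0 ]
ρ2 -> -1/2·ρ2
  [ 1   0  -2/5  -11/5   4 ]
  [ 0   1     0      1   0 ]
  [ 0  10   2/5   46/5  -1 ]
  [ 0   0   2/5   -4/5   0 ]
ρ3 -> ρ3 − 10·ρ2
  [ 1  0  -2/5  -11/5   4 ]
  [ 0  1     0      1   0 ]
  [ 0  0   2/5   -4/5  -1 ]
  [ 0  0   2/5   -4/5   0 ]
ρ3 -> 5/2·ρ3
  [ 1  0  -2/5  -11/5     4 ]
  [ 0  1     0      1     0 ]
  [ 0  0     1     -2  -5/2 ]
  [ 0  0   2/5   -4/5     0 ]
ρ4 -> ρ4 − 2/5·ρ3
  [ 1  0  -2/5  -11/5     4 ]
  [ 0  1     0      1     0 ]
  [ 0  0     1     -2  -5/2 ]
  [ 0  0     0      0     1 ]
ρ3 -> ρ3 + 5/2·ρ4
  [ 1  0  -2/5  -11/5  4 ]
  [ 0  1     0      1  0 ]
  [ 0  0     1     -2  0 ]
  [ 0  0     0      0  1 ]
ρ1 -> ρ1 − 4·ρ4
  [ 1  0  -2/5  -11/5  0 ]
  [ 0  1     0      1  0 ]
  [ 0  0     1     -2  0 ]
  [ 0  0     0      0  1 ]
ρ1 -> ρ1 + 2/5·ρ3
  [ 1  0  0  -3  0 ]
  [ 0  1  0   1  0 ]
  [ 0  0  1  -2  0 ]
  [ 0  0  0   0  1 ]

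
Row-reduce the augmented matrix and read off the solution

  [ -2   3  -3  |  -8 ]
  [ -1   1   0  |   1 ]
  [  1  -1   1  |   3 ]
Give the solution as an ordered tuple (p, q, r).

ρ1 -> -1/2·ρ1
  [  1  -3/2  3/2  |  4 ]
  [ -1     1    0  |  1 ]
  [  1    -1    1  |  3 ]
ρ2 -> ρ2 + ρ1
  [ 1  -3/2  3/2  |  4 ]
  [ 0  -1/2  3/2  |  5 ]
  [ 1    -1    1  |  3 ]
ρ3 -> ρ3 − ρ1
  [ 1  -3/2   3/2  |   4 ]
  [ 0  -1/2   3/2  |   5 ]
  [ 0   1/2  -1/2  |  -1 ]
ρ2 -> -2·ρ2
  [ 1  -3/2   3/2  |    4 ]
  [ 0     1    -3  |  -10 ]
  [ 0   1/2  -1/2  |   -1 ]
ρ3 -> ρ3 − 1/2·ρ2
  [ 1  -3/2  3/2  |    4 ]
  [ 0     1   -3  |  -10 ]
  [ 0     0    1  |    4 ]
ρ2 -> ρ2 + 3·ρ3
  [ 1  -3/2  3/2  |  4 ]
  [ 0     1    0  |  2 ]
  [ 0     0    1  |  4 ]
ρ1 -> ρ1 − 3/2·ρ3
  [ 1  -3/2  0  |  -2 ]
  [ 0     1  0  |   2 ]
  [ 0     0  1  |   4 ]
ρ1 -> ρ1 + 3/2·ρ2
  [ 1  0  0  |  1 ]
  [ 0  1  0  |  2 ]
  [ 0  0  1  |  4 ]
Reading off the last column: p = 1, q = 2, r = 4.

(1, 2, 4)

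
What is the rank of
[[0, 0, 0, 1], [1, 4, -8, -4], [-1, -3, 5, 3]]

rank = 3

r1 <=> r2
  [  1   4  -8  -4 ]
  [  0   0   0   1 ]
  [ -1  -3   5   3 ]
r3 ← r3 + r1
  [ 1  4  -8  -4 ]
  [ 0  0   0   1 ]
  [ 0  1  -3  -1 ]
r2 <=> r3
  [ 1  4  -8  -4 ]
  [ 0  1  -3  -1 ]
  [ 0  0   0   1 ]
r2 ← r2 + r3
  [ 1  4  -8  -4 ]
  [ 0  1  -3   0 ]
  [ 0  0   0   1 ]
r1 ← r1 + 4·r3
  [ 1  4  -8  0 ]
  [ 0  1  -3  0 ]
  [ 0  0   0  1 ]
r1 ← r1 − 4·r2
  [ 1  0   4  0 ]
  [ 0  1  -3  0 ]
  [ 0  0   0  1 ]
The reduced form has 3 nonzero rows.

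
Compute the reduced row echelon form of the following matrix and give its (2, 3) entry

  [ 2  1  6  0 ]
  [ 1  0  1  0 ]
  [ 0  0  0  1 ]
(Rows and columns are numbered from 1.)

ρ1 → 1/2·ρ1
  [ 1  1/2  3  0 ]
  [ 1    0  1  0 ]
  [ 0    0  0  1 ]
ρ2 → ρ2 − ρ1
  [ 1   1/2   3  0 ]
  [ 0  -1/2  -2  0 ]
  [ 0     0   0  1 ]
ρ2 → -2·ρ2
  [ 1  1/2  3  0 ]
  [ 0    1  4  0 ]
  [ 0    0  0  1 ]
ρ1 → ρ1 − 1/2·ρ2
  [ 1  0  1  0 ]
  [ 0  1  4  0 ]
  [ 0  0  0  1 ]

4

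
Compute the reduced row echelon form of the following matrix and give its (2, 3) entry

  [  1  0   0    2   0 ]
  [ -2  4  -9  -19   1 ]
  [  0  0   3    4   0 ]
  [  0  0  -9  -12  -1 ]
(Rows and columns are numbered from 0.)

4/3

R2 := R2 + 2·R1
  [ 1  0   0    2   0 ]
  [ 0  4  -9  -15   1 ]
  [ 0  0   3    4   0 ]
  [ 0  0  -9  -12  -1 ]
R2 := 1/4·R2
  [ 1  0     0      2    0 ]
  [ 0  1  -9/4  -15/4  1/4 ]
  [ 0  0     3      4    0 ]
  [ 0  0    -9    -12   -1 ]
R3 := 1/3·R3
  [ 1  0     0      2    0 ]
  [ 0  1  -9/4  -15/4  1/4 ]
  [ 0  0     1    4/3    0 ]
  [ 0  0    -9    -12   -1 ]
R4 := R4 + 9·R3
  [ 1  0     0      2    0 ]
  [ 0  1  -9/4  -15/4  1/4 ]
  [ 0  0     1    4/3    0 ]
  [ 0  0     0      0   -1 ]
R4 := -1·R4
  [ 1  0     0      2    0 ]
  [ 0  1  -9/4  -15/4  1/4 ]
  [ 0  0     1    4/3    0 ]
  [ 0  0     0      0    1 ]
R2 := R2 − 1/4·R4
  [ 1  0     0      2  0 ]
  [ 0  1  -9/4  -15/4  0 ]
  [ 0  0     1    4/3  0 ]
  [ 0  0     0      0  1 ]
R2 := R2 + 9/4·R3
  [ 1  0  0     2  0 ]
  [ 0  1  0  -3/4  0 ]
  [ 0  0  1   4/3  0 ]
  [ 0  0  0     0  1 ]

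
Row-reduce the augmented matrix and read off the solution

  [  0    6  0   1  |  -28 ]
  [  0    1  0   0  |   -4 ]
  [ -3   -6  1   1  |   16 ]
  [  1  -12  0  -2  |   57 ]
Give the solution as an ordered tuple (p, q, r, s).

ρ1 <-> ρ3
  [ -3   -6  1   1  |   16 ]
  [  0    1  0   0  |   -4 ]
  [  0    6  0   1  |  -28 ]
  [  1  -12  0  -2  |   57 ]
ρ1 ← -1/3·ρ1
  [ 1    2  -1/3  -1/3  |  -16/3 ]
  [ 0    1     0     0  |     -4 ]
  [ 0    6     0     1  |    -28 ]
  [ 1  -12     0    -2  |     57 ]
ρ4 ← ρ4 − ρ1
  [ 1    2  -1/3  -1/3  |  -16/3 ]
  [ 0    1     0     0  |     -4 ]
  [ 0    6     0     1  |    -28 ]
  [ 0  -14   1/3  -5/3  |  187/3 ]
ρ3 ← ρ3 − 6·ρ2
  [ 1    2  -1/3  -1/3  |  -16/3 ]
  [ 0    1     0     0  |     -4 ]
  [ 0    0     0     1  |     -4 ]
  [ 0  -14   1/3  -5/3  |  187/3 ]
ρ4 ← ρ4 + 14·ρ2
  [ 1  2  -1/3  -1/3  |  -16/3 ]
  [ 0  1     0     0  |     -4 ]
  [ 0  0     0     1  |     -4 ]
  [ 0  0   1/3  -5/3  |   19/3 ]
ρ3 <-> ρ4
  [ 1  2  -1/3  -1/3  |  -16/3 ]
  [ 0  1     0     0  |     -4 ]
  [ 0  0   1/3  -5/3  |   19/3 ]
  [ 0  0     0     1  |     -4 ]
ρ3 ← 3·ρ3
  [ 1  2  -1/3  -1/3  |  -16/3 ]
  [ 0  1     0     0  |     -4 ]
  [ 0  0     1    -5  |     19 ]
  [ 0  0     0     1  |     -4 ]
ρ3 ← ρ3 + 5·ρ4
  [ 1  2  -1/3  -1/3  |  -16/3 ]
  [ 0  1     0     0  |     -4 ]
  [ 0  0     1     0  |     -1 ]
  [ 0  0     0     1  |     -4 ]
ρ1 ← ρ1 + 1/3·ρ4
  [ 1  2  -1/3  0  |  -20/3 ]
  [ 0  1     0  0  |     -4 ]
  [ 0  0     1  0  |     -1 ]
  [ 0  0     0  1  |     -4 ]
ρ1 ← ρ1 + 1/3·ρ3
  [ 1  2  0  0  |  -7 ]
  [ 0  1  0  0  |  -4 ]
  [ 0  0  1  0  |  -1 ]
  [ 0  0  0  1  |  -4 ]
ρ1 ← ρ1 − 2·ρ2
  [ 1  0  0  0  |   1 ]
  [ 0  1  0  0  |  -4 ]
  [ 0  0  1  0  |  -1 ]
  [ 0  0  0  1  |  -4 ]
Reading off the last column: p = 1, q = -4, r = -1, s = -4.

(1, -4, -1, -4)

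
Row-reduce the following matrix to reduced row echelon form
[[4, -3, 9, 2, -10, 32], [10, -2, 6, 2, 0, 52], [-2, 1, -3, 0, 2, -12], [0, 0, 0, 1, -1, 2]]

Multiply R1 by 1/4.
  [  1  -3/4  9/4  1/2  -5/2    8 ]
  [ 10    -2    6    2     0   52 ]
  [ -2     1   -3    0     2  -12 ]
  [  0     0    0    1    -1    2 ]
Subtract 10 times R1 from R2.
  [  1  -3/4    9/4  1/2  -5/2    8 ]
  [  0  11/2  -33/2   -3    25  -28 ]
  [ -2     1     -3    0     2  -12 ]
  [  0     0      0    1    -1    2 ]
Add 2 times R1 to R3.
  [ 1  -3/4    9/4  1/2  -5/2    8 ]
  [ 0  11/2  -33/2   -3    25  -28 ]
  [ 0  -1/2    3/2    1    -3    4 ]
  [ 0     0      0    1    -1    2 ]
Multiply R2 by 2/11.
  [ 1  -3/4  9/4    1/2   -5/2       8 ]
  [ 0     1   -3  -6/11  50/11  -56/11 ]
  [ 0  -1/2  3/2      1     -3       4 ]
  [ 0     0    0      1     -1       2 ]
Add 1/2 times R2 to R3.
  [ 1  -3/4  9/4    1/2   -5/2       8 ]
  [ 0     1   -3  -6/11  50/11  -56/11 ]
  [ 0     0    0   8/11  -8/11   16/11 ]
  [ 0     0    0      1     -1       2 ]
Multiply R3 by 11/8.
  [ 1  -3/4  9/4    1/2   -5/2       8 ]
  [ 0     1   -3  -6/11  50/11  -56/11 ]
  [ 0     0    0      1     -1       2 ]
  [ 0     0    0      1     -1       2 ]
Subtract R3 from R4.
  [ 1  -3/4  9/4    1/2   -5/2       8 ]
  [ 0     1   -3  -6/11  50/11  -56/11 ]
  [ 0     0    0      1     -1       2 ]
  [ 0     0    0      0      0       0 ]
Add 6/11 times R3 to R2.
  [ 1  -3/4  9/4  1/2  -5/2   8 ]
  [ 0     1   -3    0     4  -4 ]
  [ 0     0    0    1    -1   2 ]
  [ 0     0    0    0     0   0 ]
Subtract 1/2 times R3 from R1.
  [ 1  -3/4  9/4  0  -2   7 ]
  [ 0     1   -3  0   4  -4 ]
  [ 0     0    0  1  -1   2 ]
  [ 0     0    0  0   0   0 ]
Add 3/4 times R2 to R1.
  [ 1  0   0  0   1   4 ]
  [ 0  1  -3  0   4  -4 ]
  [ 0  0   0  1  -1   2 ]
  [ 0  0   0  0   0   0 ]

[[1, 0, 0, 0, 1, 4], [0, 1, -3, 0, 4, -4], [0, 0, 0, 1, -1, 2], [0, 0, 0, 0, 0, 0]]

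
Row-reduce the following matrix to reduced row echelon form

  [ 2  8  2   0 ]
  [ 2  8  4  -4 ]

[[1, 4, 0, 2], [0, 0, 1, -2]]

ρ1 := 1/2·ρ1
  [ 1  4  1   0 ]
  [ 2  8  4  -4 ]
ρ2 := ρ2 − 2·ρ1
  [ 1  4  1   0 ]
  [ 0  0  2  -4 ]
ρ2 := 1/2·ρ2
  [ 1  4  1   0 ]
  [ 0  0  1  -2 ]
ρ1 := ρ1 − ρ2
  [ 1  4  0   2 ]
  [ 0  0  1  -2 ]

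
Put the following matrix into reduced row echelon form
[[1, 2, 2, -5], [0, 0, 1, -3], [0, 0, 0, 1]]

[[1, 2, 0, 0], [0, 0, 1, 0], [0, 0, 0, 1]]

ρ2 → ρ2 + 3·ρ3
  [ 1  2  2  -5 ]
  [ 0  0  1   0 ]
  [ 0  0  0   1 ]
ρ1 → ρ1 + 5·ρ3
  [ 1  2  2  0 ]
  [ 0  0  1  0 ]
  [ 0  0  0  1 ]
ρ1 → ρ1 − 2·ρ2
  [ 1  2  0  0 ]
  [ 0  0  1  0 ]
  [ 0  0  0  1 ]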